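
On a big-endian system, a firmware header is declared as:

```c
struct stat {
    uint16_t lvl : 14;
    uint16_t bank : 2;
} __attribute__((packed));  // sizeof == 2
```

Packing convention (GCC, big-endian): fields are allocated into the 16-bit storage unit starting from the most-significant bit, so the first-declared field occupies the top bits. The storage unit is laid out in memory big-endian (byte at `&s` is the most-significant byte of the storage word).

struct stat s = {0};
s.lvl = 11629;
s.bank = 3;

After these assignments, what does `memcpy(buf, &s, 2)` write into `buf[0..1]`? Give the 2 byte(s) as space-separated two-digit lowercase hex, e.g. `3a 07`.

b5 b7

lvl (14b) val=11629 bits=0x2d6d at bit 2: 0xb5b4
bank (2b) val=3 bits=0x3 at bit 0: 0xb5b7
word = 0xb5b7 → big-endian bytes:
  [0]=0xb5  [1]=0xb7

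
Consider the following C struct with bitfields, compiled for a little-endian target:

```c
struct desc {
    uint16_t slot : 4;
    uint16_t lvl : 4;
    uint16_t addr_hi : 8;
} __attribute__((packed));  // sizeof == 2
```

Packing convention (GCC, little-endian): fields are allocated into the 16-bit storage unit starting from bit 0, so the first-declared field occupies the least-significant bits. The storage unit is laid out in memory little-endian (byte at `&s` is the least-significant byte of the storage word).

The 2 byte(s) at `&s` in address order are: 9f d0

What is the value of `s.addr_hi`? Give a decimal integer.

[0]=0x9f [1]=0xd0 (little-endian) → word 0xd09f
slot:4 @ bit 0 → (0xd09f>>0)&0xf = 0xf
lvl:4 @ bit 4 → (0xd09f>>4)&0xf = 0x9
addr_hi:8 @ bit 8 → (0xd09f>>8)&0xff = 0xd0  ←

208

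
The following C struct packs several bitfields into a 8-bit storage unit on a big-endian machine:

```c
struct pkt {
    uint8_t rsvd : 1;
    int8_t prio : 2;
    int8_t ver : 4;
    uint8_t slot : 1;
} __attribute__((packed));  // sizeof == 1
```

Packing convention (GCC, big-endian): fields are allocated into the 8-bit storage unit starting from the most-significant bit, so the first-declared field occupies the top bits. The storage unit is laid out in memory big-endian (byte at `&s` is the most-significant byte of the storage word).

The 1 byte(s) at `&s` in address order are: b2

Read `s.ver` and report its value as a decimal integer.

[0]=0xb2 (big-endian) → word 0xb2
rsvd [7+:1] = (word>>7) & 0x1 = 1
prio [5+:2] = (word>>5) & 0x3 = 1
ver [1+:4] = (word>>1) & 0xf = 9  ←
slot [0+:1] = (word>>0) & 0x1 = 0
ver signed 4b, MSB=1: 9 - 16 = -7

-7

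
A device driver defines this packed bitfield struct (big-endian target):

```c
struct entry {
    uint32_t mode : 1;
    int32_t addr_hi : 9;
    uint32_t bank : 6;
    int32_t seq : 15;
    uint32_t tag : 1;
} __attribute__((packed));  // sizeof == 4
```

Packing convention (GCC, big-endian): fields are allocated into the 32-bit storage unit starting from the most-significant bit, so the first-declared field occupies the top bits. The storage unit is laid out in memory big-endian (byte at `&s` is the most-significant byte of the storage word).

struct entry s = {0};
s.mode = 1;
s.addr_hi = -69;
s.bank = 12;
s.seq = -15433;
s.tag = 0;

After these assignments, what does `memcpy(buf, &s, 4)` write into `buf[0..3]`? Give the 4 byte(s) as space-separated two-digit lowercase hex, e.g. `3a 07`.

[31+:1] mode=1 & 0x1 = 0x1; word=0x80000000
[22+:9] addr_hi=-69 & 0x1ff = 0x1bb; word=0xeec00000
[16+:6] bank=12 & 0x3f = 0xc; word=0xeecc0000
[1+:15] seq=-15433 & 0x7fff = 0x43b7; word=0xeecc876e
[0+:1] tag=0 & 0x1 = 0x0; word=0xeecc876e
word = 0xeecc876e → big-endian bytes:
  [0]=0xee  [1]=0xcc  [2]=0x87  [3]=0x6e

ee cc 87 6e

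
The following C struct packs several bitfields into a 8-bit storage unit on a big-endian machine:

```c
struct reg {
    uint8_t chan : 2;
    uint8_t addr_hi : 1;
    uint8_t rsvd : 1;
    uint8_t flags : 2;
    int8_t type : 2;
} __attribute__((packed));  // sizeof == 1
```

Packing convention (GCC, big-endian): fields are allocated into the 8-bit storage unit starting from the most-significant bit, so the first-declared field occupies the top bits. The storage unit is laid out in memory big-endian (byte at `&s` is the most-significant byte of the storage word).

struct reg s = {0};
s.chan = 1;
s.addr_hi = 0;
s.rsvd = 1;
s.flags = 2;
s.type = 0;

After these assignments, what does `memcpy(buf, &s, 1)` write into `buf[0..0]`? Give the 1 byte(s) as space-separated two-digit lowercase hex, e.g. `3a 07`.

58

chan (2b) val=1 bits=0x1 at bit 6: 0x40
addr_hi (1b) val=0 bits=0x0 at bit 5: 0x40
rsvd (1b) val=1 bits=0x1 at bit 4: 0x50
flags (2b) val=2 bits=0x2 at bit 2: 0x58
type (2b) val=0 bits=0x0 at bit 0: 0x58
word = 0x58 → big-endian bytes:
  [0]=0x58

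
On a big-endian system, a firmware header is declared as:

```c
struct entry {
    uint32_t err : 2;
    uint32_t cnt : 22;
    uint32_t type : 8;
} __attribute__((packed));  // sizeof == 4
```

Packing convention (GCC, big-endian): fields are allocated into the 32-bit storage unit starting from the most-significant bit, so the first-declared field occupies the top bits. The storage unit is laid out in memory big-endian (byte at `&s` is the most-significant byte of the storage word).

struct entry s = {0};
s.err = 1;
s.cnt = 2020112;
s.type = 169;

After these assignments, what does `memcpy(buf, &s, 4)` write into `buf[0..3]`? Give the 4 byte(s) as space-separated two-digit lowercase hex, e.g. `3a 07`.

5e d3 10 a9

[30+:2] err=1 & 0x3 = 0x1; word=0x40000000
[8+:22] cnt=2020112 & 0x3fffff = 0x1ed310; word=0x5ed31000
[0+:8] type=169 & 0xff = 0xa9; word=0x5ed310a9
word = 0x5ed310a9 → big-endian bytes:
  [0]=0x5e  [1]=0xd3  [2]=0x10  [3]=0xa9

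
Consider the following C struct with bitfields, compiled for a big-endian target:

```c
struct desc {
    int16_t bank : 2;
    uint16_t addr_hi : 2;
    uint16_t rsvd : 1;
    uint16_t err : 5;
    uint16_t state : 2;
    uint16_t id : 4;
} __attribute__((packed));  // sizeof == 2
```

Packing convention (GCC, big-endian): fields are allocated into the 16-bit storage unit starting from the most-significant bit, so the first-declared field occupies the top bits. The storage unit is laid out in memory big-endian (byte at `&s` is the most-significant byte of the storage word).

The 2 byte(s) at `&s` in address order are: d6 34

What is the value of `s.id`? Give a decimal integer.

[0]=0xd6 [1]=0x34 (big-endian) → word 0xd634
bank:2 @ bit 14 → (0xd634>>14)&0x3 = 0x3
addr_hi:2 @ bit 12 → (0xd634>>12)&0x3 = 0x1
rsvd:1 @ bit 11 → (0xd634>>11)&0x1 = 0x0
err:5 @ bit 6 → (0xd634>>6)&0x1f = 0x18
state:2 @ bit 4 → (0xd634>>4)&0x3 = 0x3
id:4 @ bit 0 → (0xd634>>0)&0xf = 0x4  ←

4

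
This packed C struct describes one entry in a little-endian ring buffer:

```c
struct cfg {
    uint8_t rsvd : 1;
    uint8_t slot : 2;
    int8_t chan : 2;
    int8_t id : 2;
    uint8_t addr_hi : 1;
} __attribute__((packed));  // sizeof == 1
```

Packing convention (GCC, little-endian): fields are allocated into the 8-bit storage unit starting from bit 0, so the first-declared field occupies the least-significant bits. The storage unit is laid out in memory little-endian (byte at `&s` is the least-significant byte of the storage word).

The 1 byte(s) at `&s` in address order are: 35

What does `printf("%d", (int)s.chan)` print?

[0]=0x35 (little-endian) → word 0x35
rsvd:1 @ bit 0 → (0x35>>0)&0x1 = 0x1
slot:2 @ bit 1 → (0x35>>1)&0x3 = 0x2
chan:2 @ bit 3 → (0x35>>3)&0x3 = 0x2  ←
id:2 @ bit 5 → (0x35>>5)&0x3 = 0x1
addr_hi:1 @ bit 7 → (0x35>>7)&0x1 = 0x0
chan signed 2b, MSB=1: 2 - 4 = -2

-2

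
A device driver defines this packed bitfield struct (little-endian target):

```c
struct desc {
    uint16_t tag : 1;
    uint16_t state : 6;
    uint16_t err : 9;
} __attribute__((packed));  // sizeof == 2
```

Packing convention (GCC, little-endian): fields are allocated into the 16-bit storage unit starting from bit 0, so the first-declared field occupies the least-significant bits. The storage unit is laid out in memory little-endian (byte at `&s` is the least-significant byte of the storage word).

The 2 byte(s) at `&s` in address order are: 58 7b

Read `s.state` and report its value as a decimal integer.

44

[0]=0x58 [1]=0x7b (little-endian) → word 0x7b58
tag:1 @ bit 0 → (0x7b58>>0)&0x1 = 0x0
state:6 @ bit 1 → (0x7b58>>1)&0x3f = 0x2c  ←
err:9 @ bit 7 → (0x7b58>>7)&0x1ff = 0xf6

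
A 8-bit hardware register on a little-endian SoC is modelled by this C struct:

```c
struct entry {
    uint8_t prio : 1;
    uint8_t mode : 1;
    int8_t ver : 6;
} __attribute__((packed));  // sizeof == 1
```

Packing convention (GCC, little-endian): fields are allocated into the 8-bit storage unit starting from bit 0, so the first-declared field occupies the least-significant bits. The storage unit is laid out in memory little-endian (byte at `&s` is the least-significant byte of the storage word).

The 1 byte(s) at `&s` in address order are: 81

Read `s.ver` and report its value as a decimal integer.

[0]=0x81 (little-endian) → word 0x81
prio [0+:1] = (word>>0) & 0x1 = 1
mode [1+:1] = (word>>1) & 0x1 = 0
ver [2+:6] = (word>>2) & 0x3f = 32  ←
ver signed 6b, MSB=1: 32 - 64 = -32

-32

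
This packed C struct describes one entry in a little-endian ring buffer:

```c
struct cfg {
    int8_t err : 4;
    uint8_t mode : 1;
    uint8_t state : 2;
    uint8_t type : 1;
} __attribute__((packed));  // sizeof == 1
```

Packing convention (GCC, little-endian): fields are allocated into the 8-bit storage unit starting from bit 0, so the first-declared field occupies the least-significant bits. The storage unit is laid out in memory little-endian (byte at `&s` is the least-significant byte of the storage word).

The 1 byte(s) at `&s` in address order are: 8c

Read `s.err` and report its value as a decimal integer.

[0]=0x8c (little-endian) → word 0x8c
err [0+:4] = (word>>0) & 0xf = 12  ←
mode [4+:1] = (word>>4) & 0x1 = 0
state [5+:2] = (word>>5) & 0x3 = 0
type [7+:1] = (word>>7) & 0x1 = 1
err signed 4b, MSB=1: 12 - 16 = -4

-4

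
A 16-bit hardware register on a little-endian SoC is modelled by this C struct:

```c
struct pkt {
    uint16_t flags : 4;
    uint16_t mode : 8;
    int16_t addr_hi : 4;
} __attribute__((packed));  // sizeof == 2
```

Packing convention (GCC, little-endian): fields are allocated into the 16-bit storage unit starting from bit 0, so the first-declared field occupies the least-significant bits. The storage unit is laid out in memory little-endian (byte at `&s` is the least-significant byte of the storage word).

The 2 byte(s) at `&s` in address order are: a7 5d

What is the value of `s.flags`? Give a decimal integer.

7

[0]=0xa7 [1]=0x5d (little-endian) → word 0x5da7
flags [0+:4] = (word>>0) & 0xf = 7  ←
mode [4+:8] = (word>>4) & 0xff = 218
addr_hi [12+:4] = (word>>12) & 0xf = 5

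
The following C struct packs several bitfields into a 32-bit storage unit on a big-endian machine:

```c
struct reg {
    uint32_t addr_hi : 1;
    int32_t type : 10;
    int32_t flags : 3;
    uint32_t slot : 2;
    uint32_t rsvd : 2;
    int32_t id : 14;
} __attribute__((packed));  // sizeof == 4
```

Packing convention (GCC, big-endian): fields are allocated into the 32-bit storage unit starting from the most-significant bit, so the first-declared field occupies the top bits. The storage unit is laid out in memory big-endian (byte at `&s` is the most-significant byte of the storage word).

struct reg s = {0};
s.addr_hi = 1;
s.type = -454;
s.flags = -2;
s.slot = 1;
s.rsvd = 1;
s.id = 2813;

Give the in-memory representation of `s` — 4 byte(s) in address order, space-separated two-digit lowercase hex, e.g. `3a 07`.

addr_hi (1b) val=1 bits=0x1 at bit 31: 0x80000000
type (10b) val=-454 bits=0x23a at bit 21: 0xc7400000
flags (3b) val=-2 bits=0x6 at bit 18: 0xc7580000
slot (2b) val=1 bits=0x1 at bit 16: 0xc7590000
rsvd (2b) val=1 bits=0x1 at bit 14: 0xc7594000
id (14b) val=2813 bits=0xafd at bit 0: 0xc7594afd
word = 0xc7594afd → big-endian bytes:
  [0]=0xc7  [1]=0x59  [2]=0x4a  [3]=0xfd

c7 59 4a fd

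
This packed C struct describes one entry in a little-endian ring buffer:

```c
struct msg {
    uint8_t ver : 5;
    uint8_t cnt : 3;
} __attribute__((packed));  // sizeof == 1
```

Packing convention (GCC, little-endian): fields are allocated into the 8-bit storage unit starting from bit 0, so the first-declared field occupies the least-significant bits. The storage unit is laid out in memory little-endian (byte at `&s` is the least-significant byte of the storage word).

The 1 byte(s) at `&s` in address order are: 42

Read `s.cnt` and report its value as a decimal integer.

2

[0]=0x42 (little-endian) → word 0x42
ver:5 @ bit 0 → (0x42>>0)&0x1f = 0x2
cnt:3 @ bit 5 → (0x42>>5)&0x7 = 0x2  ←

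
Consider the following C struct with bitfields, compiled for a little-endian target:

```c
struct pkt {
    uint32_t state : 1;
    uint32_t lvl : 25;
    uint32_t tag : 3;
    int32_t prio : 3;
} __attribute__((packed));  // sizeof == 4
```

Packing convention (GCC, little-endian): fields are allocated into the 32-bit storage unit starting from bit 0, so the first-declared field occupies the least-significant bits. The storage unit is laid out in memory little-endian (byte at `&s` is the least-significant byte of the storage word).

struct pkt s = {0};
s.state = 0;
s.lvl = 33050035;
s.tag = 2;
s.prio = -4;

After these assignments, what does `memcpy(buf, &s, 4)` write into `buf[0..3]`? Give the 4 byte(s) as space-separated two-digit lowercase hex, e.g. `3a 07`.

state:1 = 0 → 0x0 << 0 → word 0x00000000
lvl:25 = 33050035 → 0x1f84db3 << 1 → word 0x03f09b66
tag:3 = 2 → 0x2 << 26 → word 0x0bf09b66
prio:3 = -4 → 0x4 << 29 → word 0x8bf09b66
word = 0x8bf09b66 → little-endian bytes:
  [0]=0x66  [1]=0x9b  [2]=0xf0  [3]=0x8b

66 9b f0 8b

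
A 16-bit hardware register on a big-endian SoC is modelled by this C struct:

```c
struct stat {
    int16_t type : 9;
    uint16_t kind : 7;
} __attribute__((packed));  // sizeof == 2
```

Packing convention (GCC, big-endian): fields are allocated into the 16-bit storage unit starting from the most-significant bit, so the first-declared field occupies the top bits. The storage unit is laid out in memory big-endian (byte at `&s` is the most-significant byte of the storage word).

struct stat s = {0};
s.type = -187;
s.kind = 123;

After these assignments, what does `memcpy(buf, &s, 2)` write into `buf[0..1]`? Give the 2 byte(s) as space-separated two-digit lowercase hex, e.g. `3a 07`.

a2 fb

type:9 = -187 → 0x145 << 7 → word 0xa280
kind:7 = 123 → 0x7b << 0 → word 0xa2fb
word = 0xa2fb → big-endian bytes:
  [0]=0xa2  [1]=0xfb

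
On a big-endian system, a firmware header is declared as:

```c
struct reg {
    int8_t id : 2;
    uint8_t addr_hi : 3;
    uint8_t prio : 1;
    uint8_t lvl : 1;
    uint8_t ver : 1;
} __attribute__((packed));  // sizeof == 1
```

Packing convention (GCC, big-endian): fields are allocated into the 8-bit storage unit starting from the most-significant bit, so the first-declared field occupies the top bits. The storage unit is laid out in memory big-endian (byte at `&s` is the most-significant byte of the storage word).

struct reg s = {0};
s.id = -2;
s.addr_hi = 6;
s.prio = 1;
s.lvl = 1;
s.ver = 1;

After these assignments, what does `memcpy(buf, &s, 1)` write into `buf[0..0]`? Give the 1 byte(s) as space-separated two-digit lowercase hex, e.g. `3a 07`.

b7

[6+:2] id=-2 & 0x3 = 0x2; word=0x80
[3+:3] addr_hi=6 & 0x7 = 0x6; word=0xb0
[2+:1] prio=1 & 0x1 = 0x1; word=0xb4
[1+:1] lvl=1 & 0x1 = 0x1; word=0xb6
[0+:1] ver=1 & 0x1 = 0x1; word=0xb7
word = 0xb7 → big-endian bytes:
  [0]=0xb7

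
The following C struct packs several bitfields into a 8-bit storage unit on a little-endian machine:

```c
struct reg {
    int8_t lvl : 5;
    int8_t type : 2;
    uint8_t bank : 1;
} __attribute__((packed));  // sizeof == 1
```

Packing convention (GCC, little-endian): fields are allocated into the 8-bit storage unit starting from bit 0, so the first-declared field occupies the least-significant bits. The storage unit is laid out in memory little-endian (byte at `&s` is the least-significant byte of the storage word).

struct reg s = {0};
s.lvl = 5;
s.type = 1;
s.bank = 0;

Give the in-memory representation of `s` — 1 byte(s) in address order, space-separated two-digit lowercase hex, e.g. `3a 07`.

25

lvl:5 = 5 → 0x5 << 0 → word 0x05
type:2 = 1 → 0x1 << 5 → word 0x25
bank:1 = 0 → 0x0 << 7 → word 0x25
word = 0x25 → little-endian bytes:
  [0]=0x25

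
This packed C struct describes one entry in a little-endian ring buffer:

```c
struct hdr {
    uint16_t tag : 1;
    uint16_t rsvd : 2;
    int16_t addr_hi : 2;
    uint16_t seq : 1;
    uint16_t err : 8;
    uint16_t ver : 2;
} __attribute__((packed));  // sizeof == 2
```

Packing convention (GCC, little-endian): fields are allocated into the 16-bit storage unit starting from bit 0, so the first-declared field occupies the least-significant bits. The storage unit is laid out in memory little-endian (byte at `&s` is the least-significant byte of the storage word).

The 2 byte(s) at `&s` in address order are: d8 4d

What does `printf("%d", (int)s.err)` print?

[0]=0xd8 [1]=0x4d (little-endian) → word 0x4dd8
tag [0+:1] = (word>>0) & 0x1 = 0
rsvd [1+:2] = (word>>1) & 0x3 = 0
addr_hi [3+:2] = (word>>3) & 0x3 = 3
seq [5+:1] = (word>>5) & 0x1 = 0
err [6+:8] = (word>>6) & 0xff = 55  ←
ver [14+:2] = (word>>14) & 0x3 = 1

55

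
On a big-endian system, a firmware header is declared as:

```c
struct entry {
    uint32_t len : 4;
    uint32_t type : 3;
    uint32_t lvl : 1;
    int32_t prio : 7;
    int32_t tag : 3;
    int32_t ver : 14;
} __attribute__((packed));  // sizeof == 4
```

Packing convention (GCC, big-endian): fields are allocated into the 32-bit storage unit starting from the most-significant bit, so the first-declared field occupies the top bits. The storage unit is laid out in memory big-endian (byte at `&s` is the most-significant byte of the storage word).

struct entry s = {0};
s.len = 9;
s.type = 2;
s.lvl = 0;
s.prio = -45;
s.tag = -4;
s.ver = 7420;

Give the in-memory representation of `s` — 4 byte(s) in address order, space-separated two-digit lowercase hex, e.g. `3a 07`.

94 a7 1c fc

len:4 = 9 → 0x9 << 28 → word 0x90000000
type:3 = 2 → 0x2 << 25 → word 0x94000000
lvl:1 = 0 → 0x0 << 24 → word 0x94000000
prio:7 = -45 → 0x53 << 17 → word 0x94a60000
tag:3 = -4 → 0x4 << 14 → word 0x94a70000
ver:14 = 7420 → 0x1cfc << 0 → word 0x94a71cfc
word = 0x94a71cfc → big-endian bytes:
  [0]=0x94  [1]=0xa7  [2]=0x1c  [3]=0xfc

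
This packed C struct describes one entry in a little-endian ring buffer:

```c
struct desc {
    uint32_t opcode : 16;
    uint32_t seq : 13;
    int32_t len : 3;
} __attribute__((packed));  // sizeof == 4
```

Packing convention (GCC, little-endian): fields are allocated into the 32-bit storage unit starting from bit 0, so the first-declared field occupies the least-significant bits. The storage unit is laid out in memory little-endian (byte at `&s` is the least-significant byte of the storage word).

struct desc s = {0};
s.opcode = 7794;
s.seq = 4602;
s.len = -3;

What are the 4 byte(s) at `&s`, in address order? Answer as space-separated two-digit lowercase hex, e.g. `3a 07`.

opcode:16 = 7794 → 0x1e72 << 0 → word 0x00001e72
seq:13 = 4602 → 0x11fa << 16 → word 0x11fa1e72
len:3 = -3 → 0x5 << 29 → word 0xb1fa1e72
word = 0xb1fa1e72 → little-endian bytes:
  [0]=0x72  [1]=0x1e  [2]=0xfa  [3]=0xb1

72 1e fa b1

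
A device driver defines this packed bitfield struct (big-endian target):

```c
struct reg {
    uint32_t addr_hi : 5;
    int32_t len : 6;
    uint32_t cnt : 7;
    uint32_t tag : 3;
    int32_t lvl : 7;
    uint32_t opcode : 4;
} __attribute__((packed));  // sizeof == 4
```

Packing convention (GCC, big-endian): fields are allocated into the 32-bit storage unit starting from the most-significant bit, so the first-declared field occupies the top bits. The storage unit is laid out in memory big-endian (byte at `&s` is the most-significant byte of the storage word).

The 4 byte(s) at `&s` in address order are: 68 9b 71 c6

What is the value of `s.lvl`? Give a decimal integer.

28

[0]=0x68 [1]=0x9b [2]=0x71 [3]=0xc6 (big-endian) → word 0x689b71c6
addr_hi:5 @ bit 27 → (0x689b71c6>>27)&0x1f = 0xd
len:6 @ bit 21 → (0x689b71c6>>21)&0x3f = 0x4
cnt:7 @ bit 14 → (0x689b71c6>>14)&0x7f = 0x6d
tag:3 @ bit 11 → (0x689b71c6>>11)&0x7 = 0x6
lvl:7 @ bit 4 → (0x689b71c6>>4)&0x7f = 0x1c  ←
opcode:4 @ bit 0 → (0x689b71c6>>0)&0xf = 0x6
lvl signed 7b, MSB=0: value = 28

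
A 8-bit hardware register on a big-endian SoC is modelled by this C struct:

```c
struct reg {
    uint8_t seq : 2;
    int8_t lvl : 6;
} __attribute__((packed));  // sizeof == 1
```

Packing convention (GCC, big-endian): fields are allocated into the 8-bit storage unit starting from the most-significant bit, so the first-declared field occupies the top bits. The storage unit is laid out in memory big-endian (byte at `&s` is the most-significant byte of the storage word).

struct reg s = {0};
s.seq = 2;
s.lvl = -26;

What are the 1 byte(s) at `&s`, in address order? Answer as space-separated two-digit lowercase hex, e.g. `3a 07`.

[6+:2] seq=2 & 0x3 = 0x2; word=0x80
[0+:6] lvl=-26 & 0x3f = 0x26; word=0xa6
word = 0xa6 → big-endian bytes:
  [0]=0xa6

a6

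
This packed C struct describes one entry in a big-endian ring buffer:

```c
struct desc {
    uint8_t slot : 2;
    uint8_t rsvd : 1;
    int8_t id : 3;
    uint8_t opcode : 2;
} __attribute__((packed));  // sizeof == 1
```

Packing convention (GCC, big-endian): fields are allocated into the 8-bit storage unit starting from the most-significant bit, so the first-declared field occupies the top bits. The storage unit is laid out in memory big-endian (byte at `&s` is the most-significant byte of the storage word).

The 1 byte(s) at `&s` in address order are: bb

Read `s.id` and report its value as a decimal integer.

[0]=0xbb (big-endian) → word 0xbb
slot [6+:2] = (word>>6) & 0x3 = 2
rsvd [5+:1] = (word>>5) & 0x1 = 1
id [2+:3] = (word>>2) & 0x7 = 6  ←
opcode [0+:2] = (word>>0) & 0x3 = 3
id signed 3b, MSB=1: 6 - 8 = -2

-2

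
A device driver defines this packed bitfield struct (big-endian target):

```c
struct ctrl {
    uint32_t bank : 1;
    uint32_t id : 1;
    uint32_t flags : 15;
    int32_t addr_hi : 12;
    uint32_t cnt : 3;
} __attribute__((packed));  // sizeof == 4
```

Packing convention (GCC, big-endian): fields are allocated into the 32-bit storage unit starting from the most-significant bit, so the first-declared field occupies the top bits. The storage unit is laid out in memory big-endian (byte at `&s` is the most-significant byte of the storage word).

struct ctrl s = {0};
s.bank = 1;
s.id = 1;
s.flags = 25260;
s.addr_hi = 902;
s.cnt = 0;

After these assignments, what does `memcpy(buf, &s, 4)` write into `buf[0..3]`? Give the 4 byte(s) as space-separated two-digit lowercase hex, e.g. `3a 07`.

bank:1 = 1 → 0x1 << 31 → word 0x80000000
id:1 = 1 → 0x1 << 30 → word 0xc0000000
flags:15 = 25260 → 0x62ac << 15 → word 0xf1560000
addr_hi:12 = 902 → 0x386 << 3 → word 0xf1561c30
cnt:3 = 0 → 0x0 << 0 → word 0xf1561c30
word = 0xf1561c30 → big-endian bytes:
  [0]=0xf1  [1]=0x56  [2]=0x1c  [3]=0x30

f1 56 1c 30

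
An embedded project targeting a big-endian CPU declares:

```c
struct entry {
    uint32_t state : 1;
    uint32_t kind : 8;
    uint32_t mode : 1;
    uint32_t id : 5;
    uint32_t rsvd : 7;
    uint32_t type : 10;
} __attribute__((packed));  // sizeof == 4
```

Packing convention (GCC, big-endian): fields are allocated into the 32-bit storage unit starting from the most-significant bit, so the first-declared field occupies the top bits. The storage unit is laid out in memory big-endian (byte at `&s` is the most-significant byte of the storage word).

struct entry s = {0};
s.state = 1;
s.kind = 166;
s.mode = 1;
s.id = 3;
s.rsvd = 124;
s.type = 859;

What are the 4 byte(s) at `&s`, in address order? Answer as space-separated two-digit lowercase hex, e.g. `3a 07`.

d3 47 f3 5b

state:1 = 1 → 0x1 << 31 → word 0x80000000
kind:8 = 166 → 0xa6 << 23 → word 0xd3000000
mode:1 = 1 → 0x1 << 22 → word 0xd3400000
id:5 = 3 → 0x3 << 17 → word 0xd3460000
rsvd:7 = 124 → 0x7c << 10 → word 0xd347f000
type:10 = 859 → 0x35b << 0 → word 0xd347f35b
word = 0xd347f35b → big-endian bytes:
  [0]=0xd3  [1]=0x47  [2]=0xf3  [3]=0x5b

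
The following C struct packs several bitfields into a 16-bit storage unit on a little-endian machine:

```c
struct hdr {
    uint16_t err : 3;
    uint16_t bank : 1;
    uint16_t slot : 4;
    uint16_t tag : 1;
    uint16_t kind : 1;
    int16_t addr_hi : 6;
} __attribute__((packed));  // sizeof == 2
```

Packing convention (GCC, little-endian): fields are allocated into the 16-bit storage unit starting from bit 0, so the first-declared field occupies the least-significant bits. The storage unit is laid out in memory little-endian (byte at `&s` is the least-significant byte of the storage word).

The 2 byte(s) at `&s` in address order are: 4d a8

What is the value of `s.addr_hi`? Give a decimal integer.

-22

[0]=0x4d [1]=0xa8 (little-endian) → word 0xa84d
err:3 @ bit 0 → (0xa84d>>0)&0x7 = 0x5
bank:1 @ bit 3 → (0xa84d>>3)&0x1 = 0x1
slot:4 @ bit 4 → (0xa84d>>4)&0xf = 0x4
tag:1 @ bit 8 → (0xa84d>>8)&0x1 = 0x0
kind:1 @ bit 9 → (0xa84d>>9)&0x1 = 0x0
addr_hi:6 @ bit 10 → (0xa84d>>10)&0x3f = 0x2a  ←
addr_hi signed 6b, MSB=1: 42 - 64 = -22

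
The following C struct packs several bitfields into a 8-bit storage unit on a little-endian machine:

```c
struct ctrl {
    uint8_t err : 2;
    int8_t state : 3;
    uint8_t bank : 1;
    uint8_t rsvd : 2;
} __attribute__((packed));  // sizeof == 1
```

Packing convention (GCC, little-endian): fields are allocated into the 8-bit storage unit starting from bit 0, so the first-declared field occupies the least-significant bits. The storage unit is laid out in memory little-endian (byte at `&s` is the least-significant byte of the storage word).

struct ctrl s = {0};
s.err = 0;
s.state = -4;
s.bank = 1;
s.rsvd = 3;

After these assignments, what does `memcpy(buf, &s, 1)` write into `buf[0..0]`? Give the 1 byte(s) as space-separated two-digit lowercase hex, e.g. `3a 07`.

err:2 = 0 → 0x0 << 0 → word 0x00
state:3 = -4 → 0x4 << 2 → word 0x10
bank:1 = 1 → 0x1 << 5 → word 0x30
rsvd:2 = 3 → 0x3 << 6 → word 0xf0
word = 0xf0 → little-endian bytes:
  [0]=0xf0

f0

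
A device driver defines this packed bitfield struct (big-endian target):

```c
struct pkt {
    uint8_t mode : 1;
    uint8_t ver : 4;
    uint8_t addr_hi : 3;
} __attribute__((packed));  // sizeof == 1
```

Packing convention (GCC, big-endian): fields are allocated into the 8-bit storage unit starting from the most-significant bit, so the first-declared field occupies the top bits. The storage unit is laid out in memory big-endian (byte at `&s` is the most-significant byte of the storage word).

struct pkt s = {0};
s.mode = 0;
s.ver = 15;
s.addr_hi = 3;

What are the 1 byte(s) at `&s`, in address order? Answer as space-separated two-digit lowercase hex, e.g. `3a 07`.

mode:1 = 0 → 0x0 << 7 → word 0x00
ver:4 = 15 → 0xf << 3 → word 0x78
addr_hi:3 = 3 → 0x3 << 0 → word 0x7b
word = 0x7b → big-endian bytes:
  [0]=0x7b

7b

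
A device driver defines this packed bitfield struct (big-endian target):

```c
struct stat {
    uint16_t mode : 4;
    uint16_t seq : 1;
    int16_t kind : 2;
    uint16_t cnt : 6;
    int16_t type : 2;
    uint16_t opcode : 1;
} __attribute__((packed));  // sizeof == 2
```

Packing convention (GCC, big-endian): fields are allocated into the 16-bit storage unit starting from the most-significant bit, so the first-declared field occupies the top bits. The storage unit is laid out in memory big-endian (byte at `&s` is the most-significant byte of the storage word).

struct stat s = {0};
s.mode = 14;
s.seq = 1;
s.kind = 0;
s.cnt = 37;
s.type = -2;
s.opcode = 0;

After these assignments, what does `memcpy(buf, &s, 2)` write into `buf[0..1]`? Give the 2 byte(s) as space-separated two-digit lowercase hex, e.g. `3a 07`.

e9 2c

[12+:4] mode=14 & 0xf = 0xe; word=0xe000
[11+:1] seq=1 & 0x1 = 0x1; word=0xe800
[9+:2] kind=0 & 0x3 = 0x0; word=0xe800
[3+:6] cnt=37 & 0x3f = 0x25; word=0xe928
[1+:2] type=-2 & 0x3 = 0x2; word=0xe92c
[0+:1] opcode=0 & 0x1 = 0x0; word=0xe92c
word = 0xe92c → big-endian bytes:
  [0]=0xe9  [1]=0x2c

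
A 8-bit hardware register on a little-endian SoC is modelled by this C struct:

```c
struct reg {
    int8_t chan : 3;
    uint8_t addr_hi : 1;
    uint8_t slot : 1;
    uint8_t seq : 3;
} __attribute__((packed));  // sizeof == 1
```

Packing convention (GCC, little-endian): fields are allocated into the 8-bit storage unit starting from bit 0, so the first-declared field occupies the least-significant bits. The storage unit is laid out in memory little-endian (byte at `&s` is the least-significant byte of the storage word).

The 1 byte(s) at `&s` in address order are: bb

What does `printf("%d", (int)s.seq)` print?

5

[0]=0xbb (little-endian) → word 0xbb
chan:3 @ bit 0 → (0xbb>>0)&0x7 = 0x3
addr_hi:1 @ bit 3 → (0xbb>>3)&0x1 = 0x1
slot:1 @ bit 4 → (0xbb>>4)&0x1 = 0x1
seq:3 @ bit 5 → (0xbb>>5)&0x7 = 0x5  ←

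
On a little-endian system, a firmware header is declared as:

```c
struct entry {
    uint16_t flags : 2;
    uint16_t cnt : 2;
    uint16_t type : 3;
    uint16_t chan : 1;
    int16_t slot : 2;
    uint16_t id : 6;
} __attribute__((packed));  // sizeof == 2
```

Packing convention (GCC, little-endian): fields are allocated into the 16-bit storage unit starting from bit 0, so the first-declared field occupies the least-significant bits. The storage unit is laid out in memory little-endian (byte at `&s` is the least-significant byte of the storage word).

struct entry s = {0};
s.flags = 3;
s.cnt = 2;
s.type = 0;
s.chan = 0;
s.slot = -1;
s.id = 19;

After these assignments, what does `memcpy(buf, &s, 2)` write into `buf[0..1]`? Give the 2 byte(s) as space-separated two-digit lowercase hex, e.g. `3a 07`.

flags (2b) val=3 bits=0x3 at bit 0: 0x0003
cnt (2b) val=2 bits=0x2 at bit 2: 0x000b
type (3b) val=0 bits=0x0 at bit 4: 0x000b
chan (1b) val=0 bits=0x0 at bit 7: 0x000b
slot (2b) val=-1 bits=0x3 at bit 8: 0x030b
id (6b) val=19 bits=0x13 at bit 10: 0x4f0b
word = 0x4f0b → little-endian bytes:
  [0]=0x0b  [1]=0x4f

0b 4f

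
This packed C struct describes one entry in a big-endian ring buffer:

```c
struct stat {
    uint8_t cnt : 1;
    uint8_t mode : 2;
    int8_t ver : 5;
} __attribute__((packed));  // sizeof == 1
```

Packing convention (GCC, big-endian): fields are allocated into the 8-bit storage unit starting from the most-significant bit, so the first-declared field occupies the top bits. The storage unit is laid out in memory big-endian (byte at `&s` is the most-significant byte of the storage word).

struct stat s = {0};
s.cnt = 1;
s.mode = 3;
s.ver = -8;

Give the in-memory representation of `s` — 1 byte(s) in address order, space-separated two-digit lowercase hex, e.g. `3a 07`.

f8

cnt:1 = 1 → 0x1 << 7 → word 0x80
mode:2 = 3 → 0x3 << 5 → word 0xe0
ver:5 = -8 → 0x18 << 0 → word 0xf8
word = 0xf8 → big-endian bytes:
  [0]=0xf8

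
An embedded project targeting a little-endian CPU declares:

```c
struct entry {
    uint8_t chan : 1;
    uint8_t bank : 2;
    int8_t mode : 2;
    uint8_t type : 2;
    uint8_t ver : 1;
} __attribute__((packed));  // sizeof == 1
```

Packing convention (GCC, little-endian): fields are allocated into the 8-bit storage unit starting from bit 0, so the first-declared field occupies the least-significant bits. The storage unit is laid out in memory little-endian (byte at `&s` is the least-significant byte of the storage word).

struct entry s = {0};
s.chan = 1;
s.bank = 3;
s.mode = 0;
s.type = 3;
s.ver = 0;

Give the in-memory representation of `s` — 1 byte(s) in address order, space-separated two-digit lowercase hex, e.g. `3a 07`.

chan (1b) val=1 bits=0x1 at bit 0: 0x01
bank (2b) val=3 bits=0x3 at bit 1: 0x07
mode (2b) val=0 bits=0x0 at bit 3: 0x07
type (2b) val=3 bits=0x3 at bit 5: 0x67
ver (1b) val=0 bits=0x0 at bit 7: 0x67
word = 0x67 → little-endian bytes:
  [0]=0x67

67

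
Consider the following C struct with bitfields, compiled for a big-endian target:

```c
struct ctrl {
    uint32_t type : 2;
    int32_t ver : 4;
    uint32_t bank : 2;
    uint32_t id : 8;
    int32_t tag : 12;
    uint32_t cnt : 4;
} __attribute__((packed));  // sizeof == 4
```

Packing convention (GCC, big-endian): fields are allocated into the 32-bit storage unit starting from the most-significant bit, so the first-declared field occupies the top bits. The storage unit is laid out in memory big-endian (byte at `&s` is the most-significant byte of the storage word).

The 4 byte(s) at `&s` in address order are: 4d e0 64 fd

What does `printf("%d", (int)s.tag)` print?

[0]=0x4d [1]=0xe0 [2]=0x64 [3]=0xfd (big-endian) → word 0x4de064fd
type [30+:2] = (word>>30) & 0x3 = 1
ver [26+:4] = (word>>26) & 0xf = 3
bank [24+:2] = (word>>24) & 0x3 = 1
id [16+:8] = (word>>16) & 0xff = 224
tag [4+:12] = (word>>4) & 0xfff = 1615  ←
cnt [0+:4] = (word>>0) & 0xf = 13
tag signed 12b, MSB=0: value = 1615

1615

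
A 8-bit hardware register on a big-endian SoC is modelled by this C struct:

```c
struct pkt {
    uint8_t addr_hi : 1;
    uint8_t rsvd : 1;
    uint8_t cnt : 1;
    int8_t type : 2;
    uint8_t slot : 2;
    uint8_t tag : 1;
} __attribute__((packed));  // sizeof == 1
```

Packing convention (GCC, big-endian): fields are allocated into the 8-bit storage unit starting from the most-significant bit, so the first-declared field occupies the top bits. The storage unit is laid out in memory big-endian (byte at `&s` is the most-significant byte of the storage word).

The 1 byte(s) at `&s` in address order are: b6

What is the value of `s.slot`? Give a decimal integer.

[0]=0xb6 (big-endian) → word 0xb6
addr_hi [7+:1] = (word>>7) & 0x1 = 1
rsvd [6+:1] = (word>>6) & 0x1 = 0
cnt [5+:1] = (word>>5) & 0x1 = 1
type [3+:2] = (word>>3) & 0x3 = 2
slot [1+:2] = (word>>1) & 0x3 = 3  ←
tag [0+:1] = (word>>0) & 0x1 = 0

3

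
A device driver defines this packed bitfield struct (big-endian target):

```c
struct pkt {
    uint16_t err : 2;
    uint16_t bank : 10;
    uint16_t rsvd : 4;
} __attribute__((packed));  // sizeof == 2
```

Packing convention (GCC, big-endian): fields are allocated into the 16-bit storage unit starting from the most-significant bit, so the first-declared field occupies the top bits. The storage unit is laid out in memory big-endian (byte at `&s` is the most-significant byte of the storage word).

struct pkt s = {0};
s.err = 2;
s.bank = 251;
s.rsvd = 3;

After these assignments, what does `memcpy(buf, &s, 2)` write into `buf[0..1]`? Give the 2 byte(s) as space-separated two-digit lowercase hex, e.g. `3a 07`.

8f b3

err:2 = 2 → 0x2 << 14 → word 0x8000
bank:10 = 251 → 0xfb << 4 → word 0x8fb0
rsvd:4 = 3 → 0x3 << 0 → word 0x8fb3
word = 0x8fb3 → big-endian bytes:
  [0]=0x8f  [1]=0xb3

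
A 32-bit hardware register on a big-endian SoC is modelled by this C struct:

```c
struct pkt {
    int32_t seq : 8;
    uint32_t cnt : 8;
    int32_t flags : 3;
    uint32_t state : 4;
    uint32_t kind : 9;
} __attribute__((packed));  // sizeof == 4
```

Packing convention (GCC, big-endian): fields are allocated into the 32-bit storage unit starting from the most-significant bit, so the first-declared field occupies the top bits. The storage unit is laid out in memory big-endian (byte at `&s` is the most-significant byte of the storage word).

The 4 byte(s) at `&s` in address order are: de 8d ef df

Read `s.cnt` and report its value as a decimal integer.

[0]=0xde [1]=0x8d [2]=0xef [3]=0xdf (big-endian) → word 0xde8defdf
seq [24+:8] = (word>>24) & 0xff = 222
cnt [16+:8] = (word>>16) & 0xff = 141  ←
flags [13+:3] = (word>>13) & 0x7 = 7
state [9+:4] = (word>>9) & 0xf = 7
kind [0+:9] = (word>>0) & 0x1ff = 479

141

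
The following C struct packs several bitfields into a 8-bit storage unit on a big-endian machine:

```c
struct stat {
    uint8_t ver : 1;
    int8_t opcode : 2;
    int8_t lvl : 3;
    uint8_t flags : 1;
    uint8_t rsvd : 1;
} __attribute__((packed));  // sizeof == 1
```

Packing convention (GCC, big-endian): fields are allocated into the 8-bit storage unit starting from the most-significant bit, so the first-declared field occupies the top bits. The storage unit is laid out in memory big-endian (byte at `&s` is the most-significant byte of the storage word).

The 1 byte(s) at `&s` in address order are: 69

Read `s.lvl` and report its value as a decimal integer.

[0]=0x69 (big-endian) → word 0x69
ver [7+:1] = (word>>7) & 0x1 = 0
opcode [5+:2] = (word>>5) & 0x3 = 3
lvl [2+:3] = (word>>2) & 0x7 = 2  ←
flags [1+:1] = (word>>1) & 0x1 = 0
rsvd [0+:1] = (word>>0) & 0x1 = 1
lvl signed 3b, MSB=0: value = 2

2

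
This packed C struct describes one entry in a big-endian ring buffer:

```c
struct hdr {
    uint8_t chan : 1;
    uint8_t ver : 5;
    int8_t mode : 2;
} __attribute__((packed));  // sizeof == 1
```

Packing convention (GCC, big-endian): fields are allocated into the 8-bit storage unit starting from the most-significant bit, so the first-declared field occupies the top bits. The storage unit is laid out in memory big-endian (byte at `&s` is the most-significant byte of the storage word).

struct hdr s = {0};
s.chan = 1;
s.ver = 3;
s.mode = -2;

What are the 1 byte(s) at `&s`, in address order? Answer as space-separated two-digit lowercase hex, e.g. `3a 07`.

[7+:1] chan=1 & 0x1 = 0x1; word=0x80
[2+:5] ver=3 & 0x1f = 0x3; word=0x8c
[0+:2] mode=-2 & 0x3 = 0x2; word=0x8e
word = 0x8e → big-endian bytes:
  [0]=0x8e

8e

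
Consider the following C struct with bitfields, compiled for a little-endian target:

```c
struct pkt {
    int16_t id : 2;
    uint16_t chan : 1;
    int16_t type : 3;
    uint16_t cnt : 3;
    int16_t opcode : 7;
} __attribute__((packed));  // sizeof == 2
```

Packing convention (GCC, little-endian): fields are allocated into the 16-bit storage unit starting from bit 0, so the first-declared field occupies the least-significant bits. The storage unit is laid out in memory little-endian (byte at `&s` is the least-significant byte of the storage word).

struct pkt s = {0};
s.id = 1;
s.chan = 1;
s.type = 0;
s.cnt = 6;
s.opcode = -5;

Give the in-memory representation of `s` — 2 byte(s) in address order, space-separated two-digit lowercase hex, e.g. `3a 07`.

id:2 = 1 → 0x1 << 0 → word 0x0001
chan:1 = 1 → 0x1 << 2 → word 0x0005
type:3 = 0 → 0x0 << 3 → word 0x0005
cnt:3 = 6 → 0x6 << 6 → word 0x0185
opcode:7 = -5 → 0x7b << 9 → word 0xf785
word = 0xf785 → little-endian bytes:
  [0]=0x85  [1]=0xf7

85 f7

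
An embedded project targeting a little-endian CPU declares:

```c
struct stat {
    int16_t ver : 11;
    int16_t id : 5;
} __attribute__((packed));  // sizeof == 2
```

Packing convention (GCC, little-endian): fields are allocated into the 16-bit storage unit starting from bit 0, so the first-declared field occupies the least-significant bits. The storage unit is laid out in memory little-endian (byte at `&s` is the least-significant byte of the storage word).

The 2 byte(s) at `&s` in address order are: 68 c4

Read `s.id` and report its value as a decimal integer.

[0]=0x68 [1]=0xc4 (little-endian) → word 0xc468
ver [0+:11] = (word>>0) & 0x7ff = 1128
id [11+:5] = (word>>11) & 0x1f = 24  ←
id signed 5b, MSB=1: 24 - 32 = -8

-8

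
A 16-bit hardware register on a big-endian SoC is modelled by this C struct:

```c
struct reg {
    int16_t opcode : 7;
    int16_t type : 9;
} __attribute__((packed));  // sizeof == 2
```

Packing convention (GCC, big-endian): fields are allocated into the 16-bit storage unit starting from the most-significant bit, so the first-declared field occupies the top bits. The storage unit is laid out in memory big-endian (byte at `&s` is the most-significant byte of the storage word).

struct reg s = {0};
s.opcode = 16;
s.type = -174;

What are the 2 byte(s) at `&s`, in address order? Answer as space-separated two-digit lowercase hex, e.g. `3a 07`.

[9+:7] opcode=16 & 0x7f = 0x10; word=0x2000
[0+:9] type=-174 & 0x1ff = 0x152; word=0x2152
word = 0x2152 → big-endian bytes:
  [0]=0x21  [1]=0x52

21 52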